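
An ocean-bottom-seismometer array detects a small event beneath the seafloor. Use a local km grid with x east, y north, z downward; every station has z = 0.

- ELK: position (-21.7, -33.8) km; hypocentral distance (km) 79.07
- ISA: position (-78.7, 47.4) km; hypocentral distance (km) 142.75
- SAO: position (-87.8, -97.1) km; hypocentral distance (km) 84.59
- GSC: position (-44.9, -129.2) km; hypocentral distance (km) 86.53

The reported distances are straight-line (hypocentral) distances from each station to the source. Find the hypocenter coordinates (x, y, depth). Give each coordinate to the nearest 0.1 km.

x ≈ -40.4 km, y ≈ -73.3 km, depth ≈ 65.9 km

Each station gives a sphere (x−x_i)² + (y−y_i)² + z² = d_i² (stations at z=0).
Subtracting the ELK sphere from ISA and SAO: z² cancels, leaving linear equations in x and y:
-114.0 x + 162.4 y = -7298.38
-132.2 x − 126.6 y = 14620.52
Solving: x ≈ -40.399, y ≈ -73.300 km (keep extra digits for the depth step; rounded: -40.4, -73.3).
Then from the ELK sphere: z² = 79.07² − (x + 21.7)² − (y + 33.8)² with x = -40.399, y = -73.300, so z ≈ 65.895 ≈ 65.9 km.
Check against GSC (with the unrounded solution): distance 86.53 ≈ 86.53 km. ✓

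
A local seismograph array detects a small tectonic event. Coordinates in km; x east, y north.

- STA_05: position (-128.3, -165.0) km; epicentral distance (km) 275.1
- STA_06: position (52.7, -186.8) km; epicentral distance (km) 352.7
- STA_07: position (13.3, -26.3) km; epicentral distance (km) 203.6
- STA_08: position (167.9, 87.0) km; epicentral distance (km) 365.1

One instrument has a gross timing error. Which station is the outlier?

Solve using three stations at a time. Using STA_05, STA_06, STA_07 (subtract circle equations pairwise → linear system) gives (x, y) ≈ (-138.0, 109.9).
Distances from that point to each station vs reported:
  STA_05: calculated 275.0 vs reported 275.1 → residual 0.1 km
  STA_06: calculated 352.7 vs reported 352.7 → residual 0.0 km
  STA_07: calculated 203.5 vs reported 203.6 → residual 0.1 km
  STA_08: calculated 306.7 vs reported 365.1 → residual 58.4 km
STA_05, STA_06, STA_07 are mutually consistent (residuals ≈ 0); STA_08 is off by 58.4 km.

STA_08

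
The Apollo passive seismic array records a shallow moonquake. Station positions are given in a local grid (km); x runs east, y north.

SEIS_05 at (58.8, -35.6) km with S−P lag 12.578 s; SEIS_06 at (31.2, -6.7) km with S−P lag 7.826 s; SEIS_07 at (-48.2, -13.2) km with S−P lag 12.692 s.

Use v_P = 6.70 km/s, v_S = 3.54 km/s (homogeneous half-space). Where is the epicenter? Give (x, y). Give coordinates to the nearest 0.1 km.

x ≈ 21.9 km, y ≈ 51.3 km

Distance from S−P lag: d = Δt · v_P v_S / (v_P − v_S) = Δt · (6.70·3.54)/(6.70−3.54) ≈ 7.5057·Δt.
So d_SEIS_05 = 94.41, d_SEIS_06 = 58.74, d_SEIS_07 = 95.26 km.
Circle about each station: (x − 58.8)² + (y + 35.6)² = 94.41²; (x − 31.2)² + (y + 6.7)² = 58.74²; (x + 48.2)² + (y + 13.2)² = 95.26².
Subtracting the SEIS_05 equation from the SEIS_06 and SEIS_07 equations removes the quadratic terms:
-55.2 x + 57.8 y = 1756.39
-214.0 x + 44.8 y = -2388.54
Solving the 2×2 system: x ≈ 21.9, y ≈ 51.3 km.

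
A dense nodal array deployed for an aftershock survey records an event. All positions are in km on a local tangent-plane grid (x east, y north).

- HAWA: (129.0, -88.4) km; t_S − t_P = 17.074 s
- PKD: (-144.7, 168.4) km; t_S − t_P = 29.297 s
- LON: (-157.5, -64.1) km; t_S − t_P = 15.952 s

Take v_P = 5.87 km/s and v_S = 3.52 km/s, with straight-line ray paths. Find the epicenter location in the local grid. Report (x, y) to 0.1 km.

Distance from S−P lag: d = Δt · v_P v_S / (v_P − v_S) = Δt · (5.87·3.52)/(5.87−3.52) ≈ 8.7925·Δt.
So d_HAWA = 150.12, d_PKD = 257.59, d_LON = 140.26 km.
Circle about each station: (x − 129.0)² + (y + 88.4)² = 150.12²; (x + 144.7)² + (y − 168.4)² = 257.59²; (x + 157.5)² + (y + 64.1)² = 140.26².
Subtracting pairs of circle equations eliminates x²+y² and gives linear equations (the radical axes):
-547.4 x + 513.6 y = -18975.50
-573.0 x + 48.6 y = 7322.65
Solving the 2×2 system: x ≈ -17.5, y ≈ -55.6 km.

(-17.5, -55.6)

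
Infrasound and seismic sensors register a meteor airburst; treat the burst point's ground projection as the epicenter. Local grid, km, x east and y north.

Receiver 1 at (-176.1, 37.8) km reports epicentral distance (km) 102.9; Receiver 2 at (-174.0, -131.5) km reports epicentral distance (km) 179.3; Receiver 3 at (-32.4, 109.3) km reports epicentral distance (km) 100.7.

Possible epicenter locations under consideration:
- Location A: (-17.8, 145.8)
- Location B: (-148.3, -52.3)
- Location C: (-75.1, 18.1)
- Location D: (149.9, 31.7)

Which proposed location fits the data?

For each candidate, compare |candidate − station| to the reported distance:
Location A: residuals Receiver 1 88.7, Receiver 2 139.0, Receiver 3 61.4 → max 139.0 km
Location B: residuals Receiver 1 8.6, Receiver 2 96.0, Receiver 3 98.2 → max 98.2 km
Location C: residuals Receiver 1 0.0, Receiver 2 0.0, Receiver 3 0.0 → max 0.0 km
Location D: residuals Receiver 1 223.2, Receiver 2 183.4, Receiver 3 97.4 → max 223.2 km
Only Location C has all residuals ≈ 0.

Location C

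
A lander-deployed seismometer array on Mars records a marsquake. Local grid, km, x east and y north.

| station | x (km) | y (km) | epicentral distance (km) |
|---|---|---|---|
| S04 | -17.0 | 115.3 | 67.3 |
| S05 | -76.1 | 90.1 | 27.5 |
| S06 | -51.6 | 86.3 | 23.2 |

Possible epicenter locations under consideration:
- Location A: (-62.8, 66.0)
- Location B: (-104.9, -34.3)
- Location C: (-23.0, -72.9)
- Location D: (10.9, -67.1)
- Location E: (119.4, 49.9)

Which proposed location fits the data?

For each candidate, compare |candidate − station| to the reported distance:
Location A: residuals S04 0.0, S05 0.0, S06 0.0 → max 0.0 km
Location B: residuals S04 106.2, S05 100.2, S06 108.7 → max 108.7 km
Location C: residuals S04 121.0, S05 143.9, S06 138.5 → max 143.9 km
Location D: residuals S04 117.2, S05 152.2, S06 142.4 → max 152.2 km
Location E: residuals S04 84.0, S05 172.1, S06 151.6 → max 172.1 km
Only Location A has all residuals ≈ 0.

Location A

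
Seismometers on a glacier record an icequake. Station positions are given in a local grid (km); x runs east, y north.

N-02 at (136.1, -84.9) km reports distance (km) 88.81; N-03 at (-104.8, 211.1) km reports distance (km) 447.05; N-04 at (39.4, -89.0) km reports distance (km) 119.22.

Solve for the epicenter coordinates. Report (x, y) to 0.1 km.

x ≈ 124.1 km, y ≈ -172.9 km

Circle about each station: (x − 136.1)² + (y + 84.9)² = 88.81²; (x + 104.8)² + (y − 211.1)² = 447.05²; (x − 39.4)² + (y + 89.0)² = 119.22².
Subtracting the N-02 equation from the N-03 and N-04 equations removes the quadratic terms:
-481.8 x + 592.0 y = -162151.46
-193.4 x − 8.2 y = -22584.05
Solving the 2×2 system: x ≈ 124.1, y ≈ -172.9 km.
Check against N-02 (with the unrounded x, y): √((x − 136.1)²+(y + 84.9)²) = 88.82 ≈ 88.81 km. ✓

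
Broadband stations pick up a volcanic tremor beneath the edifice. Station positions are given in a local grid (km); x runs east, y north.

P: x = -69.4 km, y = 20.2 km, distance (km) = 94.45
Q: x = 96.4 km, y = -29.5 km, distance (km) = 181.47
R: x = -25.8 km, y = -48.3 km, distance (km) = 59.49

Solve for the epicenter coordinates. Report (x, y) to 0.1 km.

Circle about each station: (x + 69.4)² + (y − 20.2)² = 94.45²; (x − 96.4)² + (y + 29.5)² = 181.47²; (x + 25.8)² + (y + 48.3)² = 59.49².
Subtracting pairs of circle equations eliminates x²+y² and gives linear equations (the radical axes):
331.6 x − 99.4 y = -19071.75
87.2 x − 137.0 y = 3155.87
Solving the 2×2 system: x ≈ -79.6, y ≈ -73.7 km.
Check against P (with the unrounded x, y): √((x + 69.4)²+(y − 20.2)²) = 94.46 ≈ 94.45 km. ✓

x ≈ -79.6 km, y ≈ -73.7 km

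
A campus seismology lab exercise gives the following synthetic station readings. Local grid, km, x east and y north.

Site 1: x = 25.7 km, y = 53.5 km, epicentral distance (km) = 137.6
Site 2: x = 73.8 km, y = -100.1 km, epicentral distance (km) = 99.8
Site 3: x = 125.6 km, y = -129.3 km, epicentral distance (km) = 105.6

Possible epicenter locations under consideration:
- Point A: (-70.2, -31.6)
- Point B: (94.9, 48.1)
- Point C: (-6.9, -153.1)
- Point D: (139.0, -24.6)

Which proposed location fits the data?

For each candidate, compare |candidate − station| to the reported distance:
Point A: residuals Site 1 9.4, Site 2 59.7, Site 3 113.2 → max 113.2 km
Point B: residuals Site 1 68.2, Site 2 49.9, Site 3 74.4 → max 74.4 km
Point C: residuals Site 1 71.6, Site 2 3.3, Site 3 29.0 → max 71.6 km
Point D: residuals Site 1 0.0, Site 2 0.0, Site 3 0.0 → max 0.0 km
Only Point D has all residuals ≈ 0.

Point D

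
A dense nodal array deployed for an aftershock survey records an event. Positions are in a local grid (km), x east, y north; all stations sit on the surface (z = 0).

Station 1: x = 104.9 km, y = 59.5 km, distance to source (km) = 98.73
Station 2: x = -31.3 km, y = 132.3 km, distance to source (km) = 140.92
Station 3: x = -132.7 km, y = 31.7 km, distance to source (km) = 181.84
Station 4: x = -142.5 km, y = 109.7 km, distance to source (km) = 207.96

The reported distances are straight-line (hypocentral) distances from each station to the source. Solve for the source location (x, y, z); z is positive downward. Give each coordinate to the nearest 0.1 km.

(37.3, 27.4, 64.4)

Each station gives a sphere (x−x_i)² + (y−y_i)² + z² = d_i² (stations at z=0).
Subtracting the Station 1 sphere from Station 2 and Station 3: z² cancels, leaving linear equations in x and y:
-272.4 x + 145.6 y = -6172.11
-475.2 x − 55.6 y = -19248.25
Solving: x ≈ 37.300, y ≈ 27.394 km (keep extra digits for the depth step; rounded: 37.3, 27.4).
Then from the Station 1 sphere: z² = 98.73² − (x − 104.9)² − (y − 59.5)² with x = 37.300, y = 27.394, so z ≈ 64.398 ≈ 64.4 km.
Check against Station 4 (with the unrounded solution): distance 207.97 ≈ 207.96 km. ✓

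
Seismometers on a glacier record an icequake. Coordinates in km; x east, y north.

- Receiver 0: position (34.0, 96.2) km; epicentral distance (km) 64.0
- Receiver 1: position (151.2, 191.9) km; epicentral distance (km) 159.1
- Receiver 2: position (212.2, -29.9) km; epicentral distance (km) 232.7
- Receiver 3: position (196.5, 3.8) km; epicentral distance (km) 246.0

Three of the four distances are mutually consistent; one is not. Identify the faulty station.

Solve using three stations at a time. Using Receiver 0, Receiver 1, Receiver 3 (subtract circle equations pairwise → linear system) gives (x, y) ≈ (-2.0, 149.1).
Distances from that point to each station vs reported:
  Receiver 0: calculated 64.0 vs reported 64.0 → residual 0.0 km
  Receiver 1: calculated 159.1 vs reported 159.1 → residual 0.0 km
  Receiver 2: calculated 279.1 vs reported 232.7 → residual 46.4 km
  Receiver 3: calculated 246.0 vs reported 246.0 → residual 0.0 km
Receiver 0, Receiver 1, Receiver 3 are mutually consistent (residuals ≈ 0); Receiver 2 is off by 46.4 km.

Receiver 2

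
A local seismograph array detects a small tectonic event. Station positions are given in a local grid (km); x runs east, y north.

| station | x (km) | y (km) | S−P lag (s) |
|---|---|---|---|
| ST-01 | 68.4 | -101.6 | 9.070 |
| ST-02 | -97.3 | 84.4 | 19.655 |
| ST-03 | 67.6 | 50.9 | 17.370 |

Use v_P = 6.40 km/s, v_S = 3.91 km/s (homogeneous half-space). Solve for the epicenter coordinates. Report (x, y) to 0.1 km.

Distance from S−P lag: d = Δt · v_P v_S / (v_P − v_S) = Δt · (6.40·3.91)/(6.40−3.91) ≈ 10.0498·Δt.
So d_ST-01 = 91.15, d_ST-02 = 197.53, d_ST-03 = 174.57 km.
Circle about each station: (x − 68.4)² + (y + 101.6)² = 91.15²; (x + 97.3)² + (y − 84.4)² = 197.53²; (x − 67.6)² + (y − 50.9)² = 174.57².
Subtracting pairs of circle equations eliminates x²+y² and gives linear equations (the radical axes):
-331.4 x + 372.0 y = -29120.25
-1.6 x + 305.0 y = -30006.91
Solving the 2×2 system: x ≈ -22.7, y ≈ -98.5 km.

x ≈ -22.7 km, y ≈ -98.5 km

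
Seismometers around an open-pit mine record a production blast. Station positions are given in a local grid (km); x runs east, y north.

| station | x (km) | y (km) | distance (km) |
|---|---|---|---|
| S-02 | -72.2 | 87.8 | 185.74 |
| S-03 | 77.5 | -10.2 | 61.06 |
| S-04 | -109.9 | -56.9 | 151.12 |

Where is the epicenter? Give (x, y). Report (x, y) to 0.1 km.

Circle about each station: (x + 72.2)² + (y − 87.8)² = 185.74²; (x − 77.5)² + (y + 10.2)² = 61.06²; (x + 109.9)² + (y + 56.9)² = 151.12².
Subtracting pairs of circle equations eliminates x²+y² and gives linear equations (the radical axes):
299.4 x − 196.0 y = 23959.63
-75.4 x − 289.4 y = 14056.03
Solving the 2×2 system: x ≈ 41.2, y ≈ -59.3 km.

x ≈ 41.2 km, y ≈ -59.3 km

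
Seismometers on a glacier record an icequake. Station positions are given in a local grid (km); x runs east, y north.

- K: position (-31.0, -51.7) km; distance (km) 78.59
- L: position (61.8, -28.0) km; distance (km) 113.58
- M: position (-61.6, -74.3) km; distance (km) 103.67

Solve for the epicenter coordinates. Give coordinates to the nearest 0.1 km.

(-37.8, 26.6)

Circle about each station: (x + 31.0)² + (y + 51.7)² = 78.59²; (x − 61.8)² + (y + 28.0)² = 113.58²; (x + 61.6)² + (y + 74.3)² = 103.67².
Subtracting the K equation from the L and M equations removes the quadratic terms:
185.6 x + 47.4 y = -5754.68
-61.2 x − 45.2 y = 1110.08
Solving the 2×2 system: x ≈ -37.8, y ≈ 26.6 km.
Check against K (with the unrounded x, y): √((x + 31.0)²+(y + 51.7)²) = 78.63 ≈ 78.59 km. ✓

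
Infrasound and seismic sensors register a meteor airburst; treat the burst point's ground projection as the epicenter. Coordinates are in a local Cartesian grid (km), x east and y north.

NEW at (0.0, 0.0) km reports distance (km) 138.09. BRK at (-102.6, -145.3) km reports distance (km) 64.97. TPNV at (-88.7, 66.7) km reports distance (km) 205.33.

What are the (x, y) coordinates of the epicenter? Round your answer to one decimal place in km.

-38.9 km east, -132.5 km north

Circle about each station: x² + y² = 138.09²; (x + 102.6)² + (y + 145.3)² = 64.97²; (x + 88.7)² + (y − 66.7)² = 205.33².
Subtracting the NEW equation from the BRK and TPNV equations removes the quadratic terms:
-205.2 x − 290.6 y = 46486.60
-177.4 x + 133.4 y = -10774.98
Solving the 2×2 system: x ≈ -38.9, y ≈ -132.5 km.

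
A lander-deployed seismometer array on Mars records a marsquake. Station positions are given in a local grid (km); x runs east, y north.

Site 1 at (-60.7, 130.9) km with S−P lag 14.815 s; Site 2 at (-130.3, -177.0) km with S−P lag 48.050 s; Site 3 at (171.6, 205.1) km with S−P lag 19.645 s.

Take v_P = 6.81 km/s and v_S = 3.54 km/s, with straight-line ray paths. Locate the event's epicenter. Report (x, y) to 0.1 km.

Distance from S−P lag: d = Δt · v_P v_S / (v_P − v_S) = Δt · (6.81·3.54)/(6.81−3.54) ≈ 7.3723·Δt.
So d_Site 1 = 109.22, d_Site 2 = 354.24, d_Site 3 = 144.83 km.
Circle about each station: (x + 60.7)² + (y − 130.9)² = 109.22²; (x + 130.3)² + (y + 177.0)² = 354.24²; (x − 171.6)² + (y − 205.1)² = 144.83².
Subtracting the Site 1 equation from the Site 2 and Site 3 equations removes the quadratic terms:
-139.2 x − 615.8 y = -86069.18
464.6 x + 148.4 y = 41646.55
Solving the 2×2 system: x ≈ 48.5, y ≈ 128.8 km.

48.5 km east, 128.8 km north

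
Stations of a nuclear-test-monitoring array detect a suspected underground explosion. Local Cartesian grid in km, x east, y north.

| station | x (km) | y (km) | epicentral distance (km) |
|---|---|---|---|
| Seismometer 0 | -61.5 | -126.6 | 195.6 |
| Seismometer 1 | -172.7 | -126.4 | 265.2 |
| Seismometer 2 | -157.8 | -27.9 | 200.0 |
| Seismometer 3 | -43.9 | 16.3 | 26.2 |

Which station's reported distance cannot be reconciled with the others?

Seismometer 3

Solve using three stations at a time. Using Seismometer 0, Seismometer 1, Seismometer 2 (subtract circle equations pairwise → linear system) gives (x, y) ≈ (27.4, 47.7).
Distances from that point to each station vs reported:
  Seismometer 0: calculated 195.6 vs reported 195.6 → residual 0.0 km
  Seismometer 1: calculated 265.2 vs reported 265.2 → residual 0.0 km
  Seismometer 2: calculated 200.0 vs reported 200.0 → residual 0.0 km
  Seismometer 3: calculated 77.9 vs reported 26.2 → residual 51.7 km
Seismometer 0, Seismometer 1, Seismometer 2 are mutually consistent (residuals ≈ 0); Seismometer 3 is off by 51.7 km.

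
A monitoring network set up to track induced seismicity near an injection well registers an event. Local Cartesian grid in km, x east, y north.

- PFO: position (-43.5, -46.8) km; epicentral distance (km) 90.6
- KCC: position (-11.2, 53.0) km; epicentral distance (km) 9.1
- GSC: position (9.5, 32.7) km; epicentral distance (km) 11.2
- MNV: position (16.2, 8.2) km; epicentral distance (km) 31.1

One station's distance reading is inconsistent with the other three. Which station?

KCC

Solve using three stations at a time. Using PFO, GSC, MNV (subtract circle equations pairwise → linear system) gives (x, y) ≈ (-1.8, 33.6).
Distances from that point to each station vs reported:
  PFO: calculated 90.6 vs reported 90.6 → residual 0.0 km
  KCC: calculated 21.5 vs reported 9.1 → residual 12.4 km
  GSC: calculated 11.3 vs reported 11.2 → residual 0.1 km
  MNV: calculated 31.1 vs reported 31.1 → residual 0.0 km
PFO, GSC, MNV are mutually consistent (residuals ≈ 0); KCC is off by 12.4 km.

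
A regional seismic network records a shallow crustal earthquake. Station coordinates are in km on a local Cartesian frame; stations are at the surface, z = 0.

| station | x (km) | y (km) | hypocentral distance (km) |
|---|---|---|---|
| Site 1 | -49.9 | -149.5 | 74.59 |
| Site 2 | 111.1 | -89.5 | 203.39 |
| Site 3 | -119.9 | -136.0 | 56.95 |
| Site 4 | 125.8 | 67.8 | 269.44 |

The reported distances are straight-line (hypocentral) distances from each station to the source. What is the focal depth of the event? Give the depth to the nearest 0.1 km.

Each station gives a sphere (x−x_i)² + (y−y_i)² + z² = d_i² (stations at z=0).
Subtracting the Site 1 sphere from Site 2 and Site 3: z² cancels, leaving linear equations in x and y:
322.0 x + 120.0 y = -40290.62
-140.0 x + 27.0 y = 10352.12
Solving: x ≈ -91.398, y ≈ -90.504 km (keep extra digits for the depth step; rounded: -91.4, -90.5).
Then from the Site 1 sphere: z² = 74.59² − (x + 49.9)² − (y + 149.5)² with x = -91.398, y = -90.504, so z ≈ 19.001 ≈ 19.0 km.

19.0 km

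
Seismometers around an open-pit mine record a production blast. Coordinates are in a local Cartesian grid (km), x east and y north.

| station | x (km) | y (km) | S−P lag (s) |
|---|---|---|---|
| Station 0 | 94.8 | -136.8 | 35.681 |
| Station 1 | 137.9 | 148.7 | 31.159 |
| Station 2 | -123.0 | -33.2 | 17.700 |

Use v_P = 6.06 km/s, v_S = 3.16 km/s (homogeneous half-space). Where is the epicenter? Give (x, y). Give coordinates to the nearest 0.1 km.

-44.4 km east, 53.3 km north

Distance from S−P lag: d = Δt · v_P v_S / (v_P − v_S) = Δt · (6.06·3.16)/(6.06−3.16) ≈ 6.6033·Δt.
So d_Station 0 = 235.61, d_Station 1 = 205.75, d_Station 2 = 116.88 km.
Circle about each station: (x − 94.8)² + (y + 136.8)² = 235.61²; (x − 137.9)² + (y − 148.7)² = 205.75²; (x + 123.0)² + (y + 33.2)² = 116.88².
Subtracting the Station 0 equation from the Station 1 and Station 2 equations removes the quadratic terms:
86.2 x + 571.0 y = 26605.83
-435.6 x + 207.2 y = 30381.10
Solving the 2×2 system: x ≈ -44.4, y ≈ 53.3 km.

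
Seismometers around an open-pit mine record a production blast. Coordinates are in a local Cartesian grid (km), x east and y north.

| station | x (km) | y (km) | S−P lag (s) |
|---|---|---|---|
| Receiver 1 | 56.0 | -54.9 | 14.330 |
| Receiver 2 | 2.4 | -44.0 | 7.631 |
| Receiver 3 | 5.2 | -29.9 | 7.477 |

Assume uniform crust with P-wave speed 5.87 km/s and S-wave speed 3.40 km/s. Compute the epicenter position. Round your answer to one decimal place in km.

Distance from S−P lag: d = Δt · v_P v_S / (v_P − v_S) = Δt · (5.87·3.40)/(5.87−3.40) ≈ 8.0802·Δt.
So d_Receiver 1 = 115.79, d_Receiver 2 = 61.66, d_Receiver 3 = 60.42 km.
Circle about each station: (x − 56.0)² + (y + 54.9)² = 115.79²; (x − 2.4)² + (y + 44.0)² = 61.66²; (x − 5.2)² + (y + 29.9)² = 60.42².
Subtracting the Receiver 1 equation from the Receiver 2 and Receiver 3 equations removes the quadratic terms:
-107.2 x + 21.8 y = 5397.12
-101.6 x + 50.0 y = 4527.79
Solving the 2×2 system: x ≈ -54.4, y ≈ -20.0 km.
Check against Receiver 1 (with the unrounded x, y): √((x − 56.0)²+(y + 54.9)²) = 115.80 ≈ 115.79 km. ✓

-54.4 km east, -20.0 km north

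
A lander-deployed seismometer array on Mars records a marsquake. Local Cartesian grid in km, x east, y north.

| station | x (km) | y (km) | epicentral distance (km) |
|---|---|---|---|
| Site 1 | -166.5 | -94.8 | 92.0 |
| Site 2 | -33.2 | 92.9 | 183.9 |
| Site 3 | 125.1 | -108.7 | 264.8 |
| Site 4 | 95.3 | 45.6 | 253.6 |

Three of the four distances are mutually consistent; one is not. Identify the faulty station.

Site 1

Solve using three stations at a time. Using Site 2, Site 3, Site 4 (subtract circle equations pairwise → linear system) gives (x, y) ≈ (-135.2, -60.1).
Distances from that point to each station vs reported:
  Site 1: calculated 46.7 vs reported 92.0 → residual 45.3 km
  Site 2: calculated 183.9 vs reported 183.9 → residual 0.0 km
  Site 3: calculated 264.8 vs reported 264.8 → residual 0.0 km
  Site 4: calculated 253.6 vs reported 253.6 → residual 0.0 km
Site 2, Site 3, Site 4 are mutually consistent (residuals ≈ 0); Site 1 is off by 45.3 km.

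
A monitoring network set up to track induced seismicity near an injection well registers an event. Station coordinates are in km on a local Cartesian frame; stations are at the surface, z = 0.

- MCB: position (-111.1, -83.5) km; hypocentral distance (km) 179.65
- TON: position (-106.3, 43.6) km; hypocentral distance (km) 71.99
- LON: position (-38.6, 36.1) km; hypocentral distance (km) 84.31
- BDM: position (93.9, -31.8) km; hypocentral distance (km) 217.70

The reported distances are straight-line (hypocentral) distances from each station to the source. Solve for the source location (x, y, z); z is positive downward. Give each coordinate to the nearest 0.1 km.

(-81.6, 85.6, 53.0)

Each station gives a sphere (x−x_i)² + (y−y_i)² + z² = d_i² (stations at z=0).
Subtracting the MCB sphere from TON and LON: z² cancels, leaving linear equations in x and y:
9.6 x + 254.2 y = 20976.75
145.0 x + 239.2 y = 8643.66
Solving: x ≈ -81.603, y ≈ 85.602 km (keep extra digits for the depth step; rounded: -81.6, 85.6).
Then from the MCB sphere: z² = 179.65² − (x + 111.1)² − (y + 83.5)² with x = -81.603, y = 85.602, so z ≈ 52.996 ≈ 53.0 km.
Check against BDM (with the unrounded solution): distance 217.70 ≈ 217.70 km. ✓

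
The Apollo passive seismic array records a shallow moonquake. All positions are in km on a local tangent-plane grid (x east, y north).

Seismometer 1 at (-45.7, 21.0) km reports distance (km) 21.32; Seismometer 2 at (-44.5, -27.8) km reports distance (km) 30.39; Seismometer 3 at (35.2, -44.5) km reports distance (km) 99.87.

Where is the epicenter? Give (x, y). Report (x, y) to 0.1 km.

Circle about each station: (x + 45.7)² + (y − 21.0)² = 21.32²; (x + 44.5)² + (y + 27.8)² = 30.39²; (x − 35.2)² + (y + 44.5)² = 99.87².
Subtracting the Seismometer 1 equation from the Seismometer 2 and Seismometer 3 equations removes the quadratic terms:
2.4 x − 97.6 y = -245.41
161.8 x − 131.0 y = -8829.67
Solving the 2×2 system: x ≈ -53.6, y ≈ 1.2 km.
Check against Seismometer 1 (with the unrounded x, y): √((x + 45.7)²+(y − 21.0)²) = 21.32 ≈ 21.32 km. ✓

-53.6 km east, 1.2 km north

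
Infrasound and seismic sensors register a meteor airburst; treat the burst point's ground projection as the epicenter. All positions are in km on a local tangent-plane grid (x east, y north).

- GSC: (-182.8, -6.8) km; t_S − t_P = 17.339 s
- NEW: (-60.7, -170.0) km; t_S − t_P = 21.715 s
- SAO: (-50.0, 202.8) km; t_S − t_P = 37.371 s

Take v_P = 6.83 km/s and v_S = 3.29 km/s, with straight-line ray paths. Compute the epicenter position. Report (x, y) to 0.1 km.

x ≈ -75.9 km, y ≈ -33.0 km

Distance from S−P lag: d = Δt · v_P v_S / (v_P − v_S) = Δt · (6.83·3.29)/(6.83−3.29) ≈ 6.3477·Δt.
So d_GSC = 110.06, d_NEW = 137.84, d_SAO = 237.22 km.
Circle about each station: (x + 182.8)² + (y + 6.8)² = 110.06²; (x + 60.7)² + (y + 170.0)² = 137.84²; (x + 50.0)² + (y − 202.8)² = 237.22².
Subtracting pairs of circle equations eliminates x²+y² and gives linear equations (the radical axes):
244.2 x − 326.4 y = -7764.25
265.6 x + 419.2 y = -33994.36
Solving the 2×2 system: x ≈ -75.9, y ≈ -33.0 km.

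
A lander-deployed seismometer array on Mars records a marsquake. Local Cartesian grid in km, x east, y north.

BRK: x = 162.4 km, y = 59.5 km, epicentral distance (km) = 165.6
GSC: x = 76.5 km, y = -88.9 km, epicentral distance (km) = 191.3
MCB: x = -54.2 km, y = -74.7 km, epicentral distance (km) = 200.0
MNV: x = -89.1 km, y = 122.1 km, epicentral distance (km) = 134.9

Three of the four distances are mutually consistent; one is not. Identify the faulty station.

Solve using three stations at a time. Using GSC, MCB, MNV (subtract circle equations pairwise → linear system) gives (x, y) ≈ (43.9, 99.6).
Distances from that point to each station vs reported:
  BRK: calculated 125.1 vs reported 165.6 → residual 40.5 km
  GSC: calculated 191.3 vs reported 191.3 → residual 0.0 km
  MCB: calculated 200.0 vs reported 200.0 → residual 0.0 km
  MNV: calculated 134.9 vs reported 134.9 → residual 0.0 km
GSC, MCB, MNV are mutually consistent (residuals ≈ 0); BRK is off by 40.5 km.

BRK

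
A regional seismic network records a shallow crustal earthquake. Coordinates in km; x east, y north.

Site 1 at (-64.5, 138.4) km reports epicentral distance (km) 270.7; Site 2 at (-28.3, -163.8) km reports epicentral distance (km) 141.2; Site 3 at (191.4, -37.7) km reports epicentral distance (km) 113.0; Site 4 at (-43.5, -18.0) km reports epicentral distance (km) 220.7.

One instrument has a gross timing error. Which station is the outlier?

Site 4

Solve using three stations at a time. Using Site 1, Site 2, Site 3 (subtract circle equations pairwise → linear system) gives (x, y) ≈ (88.7, -84.8).
Distances from that point to each station vs reported:
  Site 1: calculated 270.7 vs reported 270.7 → residual 0.0 km
  Site 2: calculated 141.2 vs reported 141.2 → residual 0.0 km
  Site 3: calculated 113.0 vs reported 113.0 → residual 0.0 km
  Site 4: calculated 148.1 vs reported 220.7 → residual 72.6 km
Site 1, Site 2, Site 3 are mutually consistent (residuals ≈ 0); Site 4 is off by 72.6 km.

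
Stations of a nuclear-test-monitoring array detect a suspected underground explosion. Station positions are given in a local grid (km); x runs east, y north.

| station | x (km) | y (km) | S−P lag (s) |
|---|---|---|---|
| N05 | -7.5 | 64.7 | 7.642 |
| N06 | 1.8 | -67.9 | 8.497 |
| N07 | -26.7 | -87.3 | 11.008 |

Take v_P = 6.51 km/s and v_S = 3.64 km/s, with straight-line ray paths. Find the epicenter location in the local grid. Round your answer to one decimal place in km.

Distance from S−P lag: d = Δt · v_P v_S / (v_P − v_S) = Δt · (6.51·3.64)/(6.51−3.64) ≈ 8.2566·Δt.
So d_N05 = 63.10, d_N06 = 70.16, d_N07 = 90.89 km.
Circle about each station: (x + 7.5)² + (y − 64.7)² = 63.10²; (x − 1.8)² + (y + 67.9)² = 70.16²; (x + 26.7)² + (y + 87.3)² = 90.89².
Subtracting the N05 equation from the N06 and N07 equations removes the quadratic terms:
18.6 x − 265.2 y = -569.51
-38.4 x − 304.0 y = -187.54
Solving the 2×2 system: x ≈ -7.8, y ≈ 1.6 km.

x ≈ -7.8 km, y ≈ 1.6 km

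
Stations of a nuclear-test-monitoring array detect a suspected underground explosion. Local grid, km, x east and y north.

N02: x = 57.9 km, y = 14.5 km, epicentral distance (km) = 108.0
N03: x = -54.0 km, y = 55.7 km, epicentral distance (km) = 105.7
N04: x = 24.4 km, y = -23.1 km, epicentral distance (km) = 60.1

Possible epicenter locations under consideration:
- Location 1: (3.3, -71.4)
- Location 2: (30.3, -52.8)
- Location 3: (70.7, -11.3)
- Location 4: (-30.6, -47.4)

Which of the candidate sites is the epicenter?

Location 4

For each candidate, compare |candidate − station| to the reported distance:
Location 1: residuals N02 6.2, N03 33.7, N04 7.4 → max 33.7 km
Location 2: residuals N02 35.3, N03 31.7, N04 29.8 → max 35.3 km
Location 3: residuals N02 79.2, N03 35.9, N04 12.3 → max 79.2 km
Location 4: residuals N02 0.0, N03 0.0, N04 0.0 → max 0.0 km
Only Location 4 has all residuals ≈ 0.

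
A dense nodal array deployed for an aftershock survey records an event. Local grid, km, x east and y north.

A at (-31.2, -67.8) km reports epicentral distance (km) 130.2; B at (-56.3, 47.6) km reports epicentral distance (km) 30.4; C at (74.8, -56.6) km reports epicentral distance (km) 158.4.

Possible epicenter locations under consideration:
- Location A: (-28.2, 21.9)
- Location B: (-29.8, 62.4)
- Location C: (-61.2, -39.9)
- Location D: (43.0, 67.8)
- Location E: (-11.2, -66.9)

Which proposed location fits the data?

Location B

For each candidate, compare |candidate − station| to the reported distance:
Location A: residuals A 40.4, B 7.7, C 28.9 → max 40.4 km
Location B: residuals A 0.0, B 0.0, C 0.0 → max 0.0 km
Location C: residuals A 89.2, B 57.2, C 21.4 → max 89.2 km
Location D: residuals A 24.4, B 70.9, C 30.0 → max 70.9 km
Location E: residuals A 110.2, B 92.7, C 71.8 → max 110.2 km
Only Location B has all residuals ≈ 0.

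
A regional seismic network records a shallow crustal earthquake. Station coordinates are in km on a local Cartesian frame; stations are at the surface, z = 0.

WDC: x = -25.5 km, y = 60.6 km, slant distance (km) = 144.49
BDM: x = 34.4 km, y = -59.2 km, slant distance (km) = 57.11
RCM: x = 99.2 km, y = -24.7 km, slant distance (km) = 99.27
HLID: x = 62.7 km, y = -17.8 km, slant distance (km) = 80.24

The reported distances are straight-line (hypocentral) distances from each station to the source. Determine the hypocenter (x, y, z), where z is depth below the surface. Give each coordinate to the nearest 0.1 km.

Each station gives a sphere (x−x_i)² + (y−y_i)² + z² = d_i² (stations at z=0).
Subtracting the WDC sphere from BDM and RCM: z² cancels, leaving linear equations in x and y:
119.8 x − 239.6 y = 17981.20
249.4 x − 170.6 y = 17150.95
Solving: x ≈ 26.496, y ≈ -61.799 km (keep extra digits for the depth step; rounded: 26.5, -61.8).
Then from the WDC sphere: z² = 144.49² − (x + 25.5)² − (y − 60.6)² with x = 26.496, y = -61.799, so z ≈ 56.500 ≈ 56.5 km.

x ≈ 26.5 km, y ≈ -61.8 km, depth ≈ 56.5 km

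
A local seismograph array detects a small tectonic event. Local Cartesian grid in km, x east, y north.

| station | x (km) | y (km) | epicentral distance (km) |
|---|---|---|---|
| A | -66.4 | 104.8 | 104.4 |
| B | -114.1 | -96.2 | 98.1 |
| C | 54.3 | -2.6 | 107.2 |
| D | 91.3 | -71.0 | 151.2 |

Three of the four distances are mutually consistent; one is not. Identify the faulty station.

A

Solve using three stations at a time. Using B, C, D (subtract circle equations pairwise → linear system) gives (x, y) ≈ (-51.3, -20.8).
Distances from that point to each station vs reported:
  A: calculated 126.5 vs reported 104.4 → residual 22.1 km
  B: calculated 98.1 vs reported 98.1 → residual 0.0 km
  C: calculated 107.2 vs reported 107.2 → residual 0.0 km
  D: calculated 151.2 vs reported 151.2 → residual 0.0 km
B, C, D are mutually consistent (residuals ≈ 0); A is off by 22.1 km.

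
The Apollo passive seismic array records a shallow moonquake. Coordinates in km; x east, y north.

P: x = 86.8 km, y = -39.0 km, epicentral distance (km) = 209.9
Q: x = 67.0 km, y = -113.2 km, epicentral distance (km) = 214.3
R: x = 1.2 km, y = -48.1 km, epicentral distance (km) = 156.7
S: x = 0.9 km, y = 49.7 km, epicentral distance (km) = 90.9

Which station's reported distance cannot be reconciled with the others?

Q

Solve using three stations at a time. Using P, R, S (subtract circle equations pairwise → linear system) gives (x, y) ≈ (-83.5, 83.8).
Distances from that point to each station vs reported:
  P: calculated 209.9 vs reported 209.9 → residual 0.0 km
  Q: calculated 247.9 vs reported 214.3 → residual 33.6 km
  R: calculated 156.8 vs reported 156.7 → residual 0.1 km
  S: calculated 91.0 vs reported 90.9 → residual 0.1 km
P, R, S are mutually consistent (residuals ≈ 0); Q is off by 33.6 km.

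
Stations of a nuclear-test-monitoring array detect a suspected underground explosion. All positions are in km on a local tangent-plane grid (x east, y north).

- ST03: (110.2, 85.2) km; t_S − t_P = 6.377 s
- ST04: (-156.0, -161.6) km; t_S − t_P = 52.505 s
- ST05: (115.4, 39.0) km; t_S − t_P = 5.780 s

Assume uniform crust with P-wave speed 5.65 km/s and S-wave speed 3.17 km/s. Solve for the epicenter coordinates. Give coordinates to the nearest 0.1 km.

x ≈ 150.1 km, y ≈ 62.2 km

Distance from S−P lag: d = Δt · v_P v_S / (v_P − v_S) = Δt · (5.65·3.17)/(5.65−3.17) ≈ 7.2220·Δt.
So d_ST03 = 46.05, d_ST04 = 379.19, d_ST05 = 41.74 km.
Circle about each station: (x − 110.2)² + (y − 85.2)² = 46.05²; (x + 156.0)² + (y + 161.6)² = 379.19²; (x − 115.4)² + (y − 39.0)² = 41.74².
Subtracting pairs of circle equations eliminates x²+y² and gives linear equations (the radical axes):
-532.4 x − 493.6 y = -110616.97
10.4 x − 92.4 y = -4186.55
Solving the 2×2 system: x ≈ 150.1, y ≈ 62.2 km.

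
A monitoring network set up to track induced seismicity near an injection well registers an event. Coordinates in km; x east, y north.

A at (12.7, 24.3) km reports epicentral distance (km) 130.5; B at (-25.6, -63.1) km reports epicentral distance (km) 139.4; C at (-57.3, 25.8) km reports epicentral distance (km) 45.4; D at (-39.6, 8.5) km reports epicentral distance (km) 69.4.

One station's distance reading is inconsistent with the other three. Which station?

A

Solve using three stations at a time. Using B, C, D (subtract circle equations pairwise → linear system) gives (x, y) ≈ (-78.8, 65.7).
Distances from that point to each station vs reported:
  A: calculated 100.4 vs reported 130.5 → residual 30.1 km
  B: calculated 139.4 vs reported 139.4 → residual 0.0 km
  C: calculated 45.4 vs reported 45.4 → residual 0.0 km
  D: calculated 69.4 vs reported 69.4 → residual 0.0 km
B, C, D are mutually consistent (residuals ≈ 0); A is off by 30.1 km.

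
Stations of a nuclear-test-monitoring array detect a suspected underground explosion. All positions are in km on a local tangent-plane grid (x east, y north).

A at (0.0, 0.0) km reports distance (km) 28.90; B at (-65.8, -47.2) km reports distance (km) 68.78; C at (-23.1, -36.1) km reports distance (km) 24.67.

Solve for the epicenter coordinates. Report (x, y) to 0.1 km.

Circle about each station: x² + y² = 28.90²; (x + 65.8)² + (y + 47.2)² = 68.78²; (x + 23.1)² + (y + 36.1)² = 24.67².
Subtracting pairs of circle equations eliminates x²+y² and gives linear equations (the radical axes):
-131.6 x − 94.4 y = 2662.00
-46.2 x − 72.2 y = 2063.42
Solving the 2×2 system: x ≈ 0.5, y ≈ -28.9 km.

(0.5, -28.9)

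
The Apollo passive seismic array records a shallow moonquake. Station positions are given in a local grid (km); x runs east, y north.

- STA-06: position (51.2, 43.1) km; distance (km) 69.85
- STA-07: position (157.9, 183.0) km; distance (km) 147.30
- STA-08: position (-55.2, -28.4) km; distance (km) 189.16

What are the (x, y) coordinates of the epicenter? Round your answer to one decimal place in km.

x ≈ 121.0 km, y ≈ 40.4 km

Circle about each station: (x − 51.2)² + (y − 43.1)² = 69.85²; (x − 157.9)² + (y − 183.0)² = 147.30²; (x + 55.2)² + (y + 28.4)² = 189.16².
Subtracting the STA-06 equation from the STA-07 and STA-08 equations removes the quadratic terms:
213.4 x + 279.8 y = 37124.09
-212.8 x − 143.0 y = -31527.93
Solving the 2×2 system: x ≈ 121.0, y ≈ 40.4 km.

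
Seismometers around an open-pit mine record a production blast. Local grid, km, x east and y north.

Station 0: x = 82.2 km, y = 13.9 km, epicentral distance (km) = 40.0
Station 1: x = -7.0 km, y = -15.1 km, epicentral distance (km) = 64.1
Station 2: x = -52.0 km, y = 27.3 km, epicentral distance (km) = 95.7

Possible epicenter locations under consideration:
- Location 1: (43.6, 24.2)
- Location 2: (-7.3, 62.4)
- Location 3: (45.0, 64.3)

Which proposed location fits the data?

Location 1

For each candidate, compare |candidate − station| to the reported distance:
Location 1: residuals Station 0 0.0, Station 1 0.0, Station 2 0.0 → max 0.0 km
Location 2: residuals Station 0 61.8, Station 1 13.4, Station 2 38.9 → max 61.8 km
Location 3: residuals Station 0 22.6, Station 1 30.8, Station 2 8.1 → max 30.8 km
Only Location 1 has all residuals ≈ 0.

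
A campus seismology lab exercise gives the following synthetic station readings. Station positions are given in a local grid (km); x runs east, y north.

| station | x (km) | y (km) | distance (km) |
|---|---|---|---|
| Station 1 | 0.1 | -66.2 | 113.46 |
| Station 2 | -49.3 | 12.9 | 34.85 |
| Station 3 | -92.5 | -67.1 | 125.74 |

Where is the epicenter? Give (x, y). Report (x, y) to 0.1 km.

(-31.4, 42.8)

Circle about each station: (x − 0.1)² + (y + 66.2)² = 113.46²; (x + 49.3)² + (y − 12.9)² = 34.85²; (x + 92.5)² + (y + 67.1)² = 125.74².
Subtracting pairs of circle equations eliminates x²+y² and gives linear equations (the radical axes):
-98.8 x + 158.2 y = 9873.10
-185.2 x − 1.8 y = 5738.83
Solving the 2×2 system: x ≈ -31.4, y ≈ 42.8 km.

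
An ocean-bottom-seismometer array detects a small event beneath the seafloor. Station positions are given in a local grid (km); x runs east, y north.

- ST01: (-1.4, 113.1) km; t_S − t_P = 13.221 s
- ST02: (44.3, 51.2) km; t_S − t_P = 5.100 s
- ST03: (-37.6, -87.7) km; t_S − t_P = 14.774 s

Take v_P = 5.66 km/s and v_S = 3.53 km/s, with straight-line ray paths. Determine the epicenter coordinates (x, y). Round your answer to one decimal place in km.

Distance from S−P lag: d = Δt · v_P v_S / (v_P − v_S) = Δt · (5.66·3.53)/(5.66−3.53) ≈ 9.3802·Δt.
So d_ST01 = 124.02, d_ST02 = 47.84, d_ST03 = 138.58 km.
Circle about each station: (x + 1.4)² + (y − 113.1)² = 124.02²; (x − 44.3)² + (y − 51.2)² = 47.84²; (x + 37.6)² + (y + 87.7)² = 138.58².
Subtracting the ST01 equation from the ST02 and ST03 equations removes the quadratic terms:
91.4 x − 123.8 y = 4882.65
-72.4 x − 401.6 y = -7511.98
Solving the 2×2 system: x ≈ 63.3, y ≈ 7.3 km.
Check against ST01 (with the unrounded x, y): √((x + 1.4)²+(y − 113.1)²) = 124.02 ≈ 124.02 km. ✓

63.3 km east, 7.3 km north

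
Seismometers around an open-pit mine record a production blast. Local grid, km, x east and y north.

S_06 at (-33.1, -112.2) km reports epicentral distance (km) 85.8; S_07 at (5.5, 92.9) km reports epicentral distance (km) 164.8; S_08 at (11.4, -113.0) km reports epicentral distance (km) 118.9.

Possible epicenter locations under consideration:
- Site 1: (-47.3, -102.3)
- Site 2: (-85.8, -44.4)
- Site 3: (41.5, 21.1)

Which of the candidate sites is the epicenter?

For each candidate, compare |candidate − station| to the reported distance:
Site 1: residuals S_06 68.5, S_07 37.4, S_08 59.2 → max 68.5 km
Site 2: residuals S_06 0.1, S_07 0.1, S_08 0.1 → max 0.1 km
Site 3: residuals S_06 67.0, S_07 84.5, S_08 18.5 → max 84.5 km
Only Site 2 has all residuals ≈ 0.

Site 2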